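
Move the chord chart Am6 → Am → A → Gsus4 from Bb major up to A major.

G#m6 G#m G# F#sus4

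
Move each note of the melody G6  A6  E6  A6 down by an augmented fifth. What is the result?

Cb6 Db6 Ab5 Db6

G6 to Cb6
A6 to Db6
E6 to Ab5
A6 to Db6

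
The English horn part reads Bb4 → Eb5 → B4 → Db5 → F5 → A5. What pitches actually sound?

The English horn sounds a perfect fifth below written, so transpose each written note down a perfect fifth.
Bb4 to Eb4
Eb5 to Ab4
B4 to E4
Db5 to Gb4
F5 to Bb4
A5 to D5

Eb4 Ab4 E4 Gb4 Bb4 D5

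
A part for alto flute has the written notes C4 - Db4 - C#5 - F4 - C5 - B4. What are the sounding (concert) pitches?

G3 Ab3 G#4 C4 G4 F#4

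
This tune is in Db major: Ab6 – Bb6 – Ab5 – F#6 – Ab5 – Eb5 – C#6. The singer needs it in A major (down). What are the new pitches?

From Db down to A is a diminished fourth; apply that to each pitch.
Ab6 becomes E6
Bb6 becomes F#6
Ab5 becomes E5
F#6 becomes C##6
Ab5 becomes E5
Eb5 becomes B4
C#6 becomes G##5

E6 F#6 E5 C##6 E5 B4 G##5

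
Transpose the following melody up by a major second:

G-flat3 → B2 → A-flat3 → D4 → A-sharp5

Ab3 C#3 Bb3 E4 B#5

Gb3 -> Ab3
B2 -> C#3
Ab3 -> Bb3
D4 -> E4
A#5 -> B#5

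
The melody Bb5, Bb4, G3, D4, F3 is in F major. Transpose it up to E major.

F major to E major up is a major seventh, so every note moves up by that interval.
Bb5 → A6
Bb4 → A5
G3 → F#4
D4 → C#5
F3 → E4

A6 A5 F#4 C#5 E4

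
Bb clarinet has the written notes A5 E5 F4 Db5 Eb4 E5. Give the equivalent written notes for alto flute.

First find concert pitch: the Bb clarinet sounds a major second below written, so A5 E5 F4 Db5 Eb4 E5 sounds G5 D5 Eb4 Cb5 Db4 D5.
Then write for alto flute: it sounds a perfect fourth below written, so the part must be a perfect fourth above concert.
G5 → C6
D5 → G5
Eb4 → Ab4
Cb5 → Fb5
Db4 → Gb4
D5 → G5

C6 G5 Ab4 Fb5 Gb4 G5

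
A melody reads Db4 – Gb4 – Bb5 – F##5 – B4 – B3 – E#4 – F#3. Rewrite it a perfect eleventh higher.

A perfect eleventh up from Db4 gives Gb5.
Gb4 up a perfect eleventh is Cb6.
Bb5 up a perfect eleventh is Eb7.
F##5: an eleventh up reaches B, and 17 semitones makes it B#6.
A perfect eleventh up from B4 gives E6.
B3: an eleventh up reaches E, and 17 semitones makes it E5.
A perfect eleventh up from E#4 gives A#5.
A perfect eleventh up from F#3 gives B4.

Gb5 Cb6 Eb7 B#6 E6 E5 A#5 B4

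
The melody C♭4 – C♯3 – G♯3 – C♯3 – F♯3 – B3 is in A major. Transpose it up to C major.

A major to C major up is a minor third, so every note moves up by that interval.
Cb4 becomes Ebb4
C#3 becomes E3
G#3 becomes B3
C#3 becomes E3
F#3 becomes A3
B3 becomes D4

Ebb4 E3 B3 E3 A3 D4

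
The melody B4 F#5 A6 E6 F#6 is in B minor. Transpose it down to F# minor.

F#4 C#5 E6 B5 C#6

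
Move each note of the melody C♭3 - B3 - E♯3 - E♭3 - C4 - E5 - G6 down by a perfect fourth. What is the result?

Cb3: a fourth down reaches G, and 5 semitones makes it Gb2.
A perfect fourth down from B3 gives F#3.
E#3: a fourth down reaches B, and 5 semitones makes it B#2.
Eb3: a fourth down reaches B, and 5 semitones makes it Bb2.
C4 down a perfect fourth is G3.
E5 down a perfect fourth is B4.
A perfect fourth down from G6 gives D6.

Gb2 F#3 B#2 Bb2 G3 B4 D6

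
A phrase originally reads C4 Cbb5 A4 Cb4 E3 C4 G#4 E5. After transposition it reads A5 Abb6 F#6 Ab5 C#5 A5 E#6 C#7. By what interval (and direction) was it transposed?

Take the first pair: C4 → A5. C to A spans 13 letter names, so the interval is some kind of thirteenth.
C4 to A5 is 21 semitones, which makes it a major thirteenth; the second version is higher, so the direction is up.
Checking another pair — E5 → C#7 — gives the same interval.

up a major thirteenth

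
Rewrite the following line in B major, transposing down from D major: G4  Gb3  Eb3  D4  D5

E4 Eb3 C3 B3 B4

D major to B major down is a minor third, so every note moves down by that interval.
G4 → E4
Gb3 → Eb3
Eb3 → C3
D4 → B3
D5 → B4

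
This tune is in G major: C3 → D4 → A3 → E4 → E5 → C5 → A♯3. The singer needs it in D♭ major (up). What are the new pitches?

Gb3 Ab4 Eb4 Bb4 Bb5 Gb5 E4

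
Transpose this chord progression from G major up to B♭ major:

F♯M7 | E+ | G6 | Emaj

AM7 G+ Bb6 Gmaj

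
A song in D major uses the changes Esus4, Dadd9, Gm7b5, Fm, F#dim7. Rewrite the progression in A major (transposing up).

D major up to A major is a perfect fifth; each chord root moves by that interval while the quality stays the same.
Esus4: root E up a perfect fifth → B, giving Bsus4.
Dadd9: root D up a perfect fifth → A, giving Aadd9.
Gm7b5: root G up a perfect fifth → D, giving Dm7b5.
Fm: root F up a perfect fifth → C, giving Cm.
F#dim7: root F# up a perfect fifth → C#, giving C#dim7.

Bsus4 Aadd9 Dm7b5 Cm C#dim7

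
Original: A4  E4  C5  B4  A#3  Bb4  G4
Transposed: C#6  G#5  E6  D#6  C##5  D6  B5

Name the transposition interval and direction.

up a major tenth

From A4 to C#6 is 10 letter names — a tenth of some quality.
A4 to C#6 is 16 semitones, which makes it a major tenth; the second version is higher, so the direction is up.
Checking another pair — G4 → B5 — gives the same interval.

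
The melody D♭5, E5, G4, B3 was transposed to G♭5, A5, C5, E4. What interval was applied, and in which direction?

From Db5 to Gb5 is 4 letter names — a fourth of some quality.
Db5 to Gb5 is 5 semitones, which makes it a perfect fourth; the second version is higher, so the direction is up.
Checking another pair — B3 → E4 — gives the same interval.

up a perfect fourth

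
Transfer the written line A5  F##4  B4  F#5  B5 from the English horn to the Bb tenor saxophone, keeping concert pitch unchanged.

E6 C##5 F#5 C#6 F#6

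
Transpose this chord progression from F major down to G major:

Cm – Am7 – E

F major down to G major is a minor seventh; each chord root moves by that interval while the quality stays the same.
Cm: root C down a minor seventh → D, giving Dm.
Am7: root A down a minor seventh → B, giving Bm7.
E: root E down a minor seventh → F#, giving F#.

Dm Bm7 F#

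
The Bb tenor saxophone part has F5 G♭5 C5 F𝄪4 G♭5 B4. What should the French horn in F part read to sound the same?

Bb4 Cb5 F4 B#3 Cb5 E4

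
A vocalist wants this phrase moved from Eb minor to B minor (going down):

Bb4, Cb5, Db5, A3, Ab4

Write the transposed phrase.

From Eb down to B is a diminished fourth; apply that to each pitch.
Bb4 to F#4
Cb5 to G4
Db5 to A4
A3 to E#3
Ab4 to E4

F#4 G4 A4 E#3 E4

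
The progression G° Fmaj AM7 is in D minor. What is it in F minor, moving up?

Bb° Abmaj CM7

D minor up to F minor is a minor third; each chord root moves by that interval while the quality stays the same.
G°: root G up a minor third → Bb, giving Bb°.
Fmaj: root F up a minor third → Ab, giving Abmaj.
AM7: root A up a minor third → C, giving CM7.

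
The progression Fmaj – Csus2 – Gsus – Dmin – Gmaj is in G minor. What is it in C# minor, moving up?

G minor up to C# minor is an augmented fourth; each chord root moves by that interval while the quality stays the same.
Fmaj: root F up an augmented fourth → B, giving Bmaj.
Csus2: root C up an augmented fourth → F#, giving F#sus2.
Gsus: root G up an augmented fourth → C#, giving C#sus.
Dmin: root D up an augmented fourth → G#, giving G#min.
Gmaj: root G up an augmented fourth → C#, giving C#maj.

Bmaj F#sus2 C#sus G#min C#maj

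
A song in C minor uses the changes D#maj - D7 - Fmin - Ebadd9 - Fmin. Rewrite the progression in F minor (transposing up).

C minor up to F minor is a perfect fourth; each chord root moves by that interval while the quality stays the same.
D#maj: root D# up a perfect fourth → G#, giving G#maj.
D7: root D up a perfect fourth → G, giving G7.
Fmin: root F up a perfect fourth → Bb, giving Bbmin.
Ebadd9: root Eb up a perfect fourth → Ab, giving Abadd9.
Fmin: root F up a perfect fourth → Bb, giving Bbmin.

G#maj G7 Bbmin Abadd9 Bbmin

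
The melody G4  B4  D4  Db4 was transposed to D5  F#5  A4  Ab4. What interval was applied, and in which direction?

up a perfect fifth

From G4 to D5 is 5 letter names — a fifth of some quality.
G4 to D5 is 7 semitones, which makes it a perfect fifth; the second version is higher, so the direction is up.
Checking another pair — Db4 → Ab4 — gives the same interval.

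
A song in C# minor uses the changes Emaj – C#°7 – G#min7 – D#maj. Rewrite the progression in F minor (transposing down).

C# minor down to F minor is an augmented fifth; each chord root moves by that interval while the quality stays the same.
Emaj: root E down an augmented fifth → Ab, giving Abmaj.
C#°7: root C# down an augmented fifth → F, giving F°7.
G#min7: root G# down an augmented fifth → C, giving Cmin7.
D#maj: root D# down an augmented fifth → G, giving Gmaj.

Abmaj F°7 Cmin7 Gmaj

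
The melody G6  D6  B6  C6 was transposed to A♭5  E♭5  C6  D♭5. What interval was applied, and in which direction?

Take the first pair: G6 → Ab5. G to A spans 7 letter names, so the interval is some kind of seventh.
Ab5 to G6 is 11 semitones, which makes it a major seventh; the second version is lower, so the direction is down.
Checking another pair — C6 → Db5 — gives the same interval.

down a major seventh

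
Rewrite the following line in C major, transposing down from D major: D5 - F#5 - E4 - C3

D major to C major down is a major second, so every note moves down by that interval.
D5 to C5
F#5 to E5
E4 to D4
C3 to Bb2

C5 E5 D4 Bb2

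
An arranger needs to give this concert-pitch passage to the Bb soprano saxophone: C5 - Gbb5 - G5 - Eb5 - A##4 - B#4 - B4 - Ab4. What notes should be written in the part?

The Bb soprano saxophone sounds a major second below written, so the written part must be a major second above concert — transpose each note up.
C5 to D5
Gbb5 to Abb5
G5 to A5
Eb5 to F5
A##4 to B##4
B#4 to C##5
B4 to C#5
Ab4 to Bb4

D5 Abb5 A5 F5 B##4 C##5 C#5 Bb4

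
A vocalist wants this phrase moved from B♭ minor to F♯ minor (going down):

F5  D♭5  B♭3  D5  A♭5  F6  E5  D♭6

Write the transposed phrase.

C#5 A4 F#3 A#4 E5 C#6 B#4 A5

B♭ minor to F♯ minor down is a diminished fourth, so every note moves down by that interval.
F5 -> C#5
Db5 -> A4
Bb3 -> F#3
D5 -> A#4
Ab5 -> E5
F6 -> C#6
E5 -> B#4
Db6 -> A5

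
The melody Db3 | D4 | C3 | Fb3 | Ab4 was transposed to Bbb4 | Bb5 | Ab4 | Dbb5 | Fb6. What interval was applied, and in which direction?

From Db3 to Bbb4 is 13 letter names — a thirteenth of some quality.
Db3 to Bbb4 is 20 semitones, which makes it a minor thirteenth; the second version is higher, so the direction is up.
Checking another pair — Ab4 → Fb6 — gives the same interval.

up a minor thirteenth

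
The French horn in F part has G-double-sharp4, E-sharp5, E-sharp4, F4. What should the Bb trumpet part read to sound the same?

First find concert pitch: the French horn in F sounds a perfect fifth below written, so G-double-sharp4 E-sharp5 E-sharp4 F4 sounds C##4 A#4 A#3 Bb3.
Then write for Bb trumpet: it sounds a major second below written, so the part must be a major second above concert.
C##4 → D##4
A#4 → B#4
A#3 → B#3
Bb3 → C4

D##4 B#4 B#3 C4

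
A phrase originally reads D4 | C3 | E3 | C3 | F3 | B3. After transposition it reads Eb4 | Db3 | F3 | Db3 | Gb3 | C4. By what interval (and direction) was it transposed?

up a minor second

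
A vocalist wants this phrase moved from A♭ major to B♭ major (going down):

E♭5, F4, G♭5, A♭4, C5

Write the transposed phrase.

From A♭ down to B♭ is a minor seventh; apply that to each pitch.
Eb5 to F4
F4 to G3
Gb5 to Ab4
Ab4 to Bb3
C5 to D4

F4 G3 Ab4 Bb3 D4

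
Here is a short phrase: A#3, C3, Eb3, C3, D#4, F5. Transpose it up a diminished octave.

A4 Cb4 Ebb4 Cb4 D5 Fb6

A diminished octave up from A#3 gives A4.
C3 up a diminished octave is Cb4.
Eb3: an octave up reaches E, and 11 semitones makes it Ebb4.
C3: an octave up reaches C, and 11 semitones makes it Cb4.
A diminished octave up from D#4 gives D5.
F5: an octave up reaches F, and 11 semitones makes it Fb6.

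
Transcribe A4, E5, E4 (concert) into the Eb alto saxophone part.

Written C4 sounds as Eb3 on the Eb alto saxophone, so concert pitches are written a major sixth up.
A4 becomes F#5
E5 becomes C#6
E4 becomes C#5

F#5 C#6 C#5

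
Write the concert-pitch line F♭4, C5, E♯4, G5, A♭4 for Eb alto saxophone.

Db5 A5 C##5 E6 F5

The Eb alto saxophone sounds a major sixth below written, so the written part must be a major sixth above concert — transpose each note up.
Fb4 -> Db5
C5 -> A5
E#4 -> C##5
G5 -> E6
Ab4 -> F5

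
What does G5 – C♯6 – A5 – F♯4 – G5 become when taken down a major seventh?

G5 to Ab4
C#6 to D5
A5 to Bb4
F#4 to G3
G5 to Ab4

Ab4 D5 Bb4 G3 Ab4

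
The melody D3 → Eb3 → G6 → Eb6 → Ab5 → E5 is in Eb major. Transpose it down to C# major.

B#2 C#3 E#6 C#6 F#5 C##5

Eb major to C# major down is a diminished third, so every note moves down by that interval.
D3 becomes B#2
Eb3 becomes C#3
G6 becomes E#6
Eb6 becomes C#6
Ab5 becomes F#5
E5 becomes C##5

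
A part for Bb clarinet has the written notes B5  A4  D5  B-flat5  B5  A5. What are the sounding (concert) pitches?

A5 G4 C5 Ab5 A5 G5

The Bb clarinet sounds a major second below written, so transpose each written note down a major second.
B5 becomes A5
A4 becomes G4
D5 becomes C5
Bb5 becomes Ab5
B5 becomes A5
A5 becomes G5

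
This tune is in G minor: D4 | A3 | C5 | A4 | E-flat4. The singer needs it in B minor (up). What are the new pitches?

F#4 C#4 E5 C#5 G4

From G up to B is a major third; apply that to each pitch.
D4 to F#4
A3 to C#4
C5 to E5
A4 to C#5
Eb4 to G4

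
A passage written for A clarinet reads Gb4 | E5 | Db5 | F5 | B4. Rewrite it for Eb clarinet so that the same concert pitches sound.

C4 A#4 G4 B4 E#4

First find concert pitch: the A clarinet sounds a minor third below written, so Gb4 E5 Db5 F5 B4 sounds Eb4 C#5 Bb4 D5 G#4.
Then write for Eb clarinet: it sounds a minor third above written, so the part must be a minor third below concert.
Eb4 → C4
C#5 → A#4
Bb4 → G4
D5 → B4
G#4 → E#4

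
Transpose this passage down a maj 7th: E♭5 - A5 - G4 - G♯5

Fb4 Bb4 Ab3 A4

Eb5 -> Fb4
A5 -> Bb4
G4 -> Ab3
G#5 -> A4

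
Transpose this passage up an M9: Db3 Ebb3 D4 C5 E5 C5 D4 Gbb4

A major ninth up from Db3 gives Eb4.
A major ninth up from Ebb3 gives Fb4.
A major ninth up from D4 gives E5.
A major ninth up from C5 gives D6.
E5: a ninth up reaches F, and 14 semitones makes it F#6.
C5 up a major ninth is D6.
D4 up a major ninth is E5.
Gbb4 up a major ninth is Abb5.

Eb4 Fb4 E5 D6 F#6 D6 E5 Abb5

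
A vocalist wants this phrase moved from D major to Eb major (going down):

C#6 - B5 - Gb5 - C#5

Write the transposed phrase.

D5 C5 Abb4 D4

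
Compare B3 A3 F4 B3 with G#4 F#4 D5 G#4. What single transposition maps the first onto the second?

From B3 to G#4 is 6 letter names — a sixth of some quality.
B3 to G#4 is 9 semitones, which makes it a major sixth; the second version is higher, so the direction is up.
Checking another pair — B3 → G#4 — gives the same interval.

up a major sixth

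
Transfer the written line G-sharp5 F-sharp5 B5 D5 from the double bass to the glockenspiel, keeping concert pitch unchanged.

First find concert pitch: the double bass sounds a perfect octave below written, so G-sharp5 F-sharp5 B5 D5 sounds G#4 F#4 B4 D4.
Then write for glockenspiel: it sounds a perfect fifteenth above written, so the part must be a perfect fifteenth below concert.
G#4 → G#2
F#4 → F#2
B4 → B2
D4 → D2

G#2 F#2 B2 D2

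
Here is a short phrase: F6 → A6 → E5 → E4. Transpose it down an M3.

Db6 F6 C5 C4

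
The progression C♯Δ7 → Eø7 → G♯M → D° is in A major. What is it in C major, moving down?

EΔ7 Gø7 BM F°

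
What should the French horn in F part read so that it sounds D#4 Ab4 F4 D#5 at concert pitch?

Written C4 sounds as F3 on the French horn in F, so concert pitches are written a perfect fifth up.
D#4 → A#4
Ab4 → Eb5
F4 → C5
D#5 → A#5

A#4 Eb5 C5 A#5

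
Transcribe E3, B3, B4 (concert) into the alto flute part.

A3 E4 E5

The alto flute sounds a perfect fourth below written, so the written part must be a perfect fourth above concert — transpose each note up.
E3 → A3
B3 → E4
B4 → E5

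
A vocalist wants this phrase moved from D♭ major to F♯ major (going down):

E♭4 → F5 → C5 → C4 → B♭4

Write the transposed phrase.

From D♭ down to F♯ is a diminished sixth; apply that to each pitch.
Eb4 becomes G#3
F5 becomes A#4
C5 becomes E#4
C4 becomes E#3
Bb4 becomes D#4

G#3 A#4 E#4 E#3 D#4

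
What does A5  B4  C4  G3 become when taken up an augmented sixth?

An augmented sixth up from A5 gives F##6.
B4: a sixth up reaches G, and 10 semitones makes it G##5.
An augmented sixth up from C4 gives A#4.
G3: a sixth up reaches E, and 10 semitones makes it E#4.

F##6 G##5 A#4 E#4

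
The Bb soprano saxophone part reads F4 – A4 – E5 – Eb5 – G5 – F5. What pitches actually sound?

Eb4 G4 D5 Db5 F5 Eb5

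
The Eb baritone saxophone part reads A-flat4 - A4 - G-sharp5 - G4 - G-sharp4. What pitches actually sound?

Cb3 C3 B3 Bb2 B2

Written C4 on the Eb baritone saxophone sounds as Eb2, a major thirteenth lower; apply that shift to every note.
Ab4 gives Cb3
A4 gives C3
G#5 gives B3
G4 gives Bb2
G#4 gives B2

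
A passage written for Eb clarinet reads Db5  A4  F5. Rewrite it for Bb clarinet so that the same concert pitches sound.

First find concert pitch: the Eb clarinet sounds a minor third above written, so Db5 A4 F5 sounds Fb5 C5 Ab5.
Then write for Bb clarinet: it sounds a major second below written, so the part must be a major second above concert.
Fb5 → Gb5
C5 → D5
Ab5 → Bb5

Gb5 D5 Bb5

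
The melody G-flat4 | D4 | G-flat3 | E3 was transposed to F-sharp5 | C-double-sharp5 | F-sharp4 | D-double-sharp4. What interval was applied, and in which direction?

Take the first pair: Gb4 → F#5. G to F spans 7 letter names, so the interval is some kind of seventh.
Gb4 to F#5 is 12 semitones, which makes it an augmented seventh; the second version is higher, so the direction is up.
Checking another pair — E3 → D##4 — gives the same interval.

up an augmented seventh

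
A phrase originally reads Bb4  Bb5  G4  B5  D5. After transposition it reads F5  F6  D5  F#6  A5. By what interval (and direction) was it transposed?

up a perfect fifth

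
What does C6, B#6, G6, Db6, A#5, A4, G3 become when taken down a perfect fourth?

C6 down a perfect fourth is G5.
B#6 down a perfect fourth is F##6.
G6: a fourth down reaches D, and 5 semitones makes it D6.
Db6: a fourth down reaches A, and 5 semitones makes it Ab5.
A perfect fourth down from A#5 gives E#5.
A4 down a perfect fourth is E4.
A perfect fourth down from G3 gives D3.

G5 F##6 D6 Ab5 E#5 E4 D3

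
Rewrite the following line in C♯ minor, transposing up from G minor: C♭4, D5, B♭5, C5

F4 G#5 E6 F#5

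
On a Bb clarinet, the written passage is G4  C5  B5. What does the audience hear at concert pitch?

F4 Bb4 A5

The Bb clarinet sounds a major second below written, so transpose each written note down a major second.
G4 → F4
C5 → Bb4
B5 → A5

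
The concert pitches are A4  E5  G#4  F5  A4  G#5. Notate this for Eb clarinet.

The Eb clarinet sounds a minor third above written, so the written part must be a minor third below concert — transpose each note down.
A4 becomes F#4
E5 becomes C#5
G#4 becomes E#4
F5 becomes D5
A4 becomes F#4
G#5 becomes E#5

F#4 C#5 E#4 D5 F#4 E#5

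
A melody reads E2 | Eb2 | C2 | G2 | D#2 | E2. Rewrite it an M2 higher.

F#2 F2 D2 A2 E#2 F#2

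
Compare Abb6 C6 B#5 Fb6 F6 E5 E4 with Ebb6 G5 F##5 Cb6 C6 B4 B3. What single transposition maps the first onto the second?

From Abb6 to Ebb6 is 4 letter names — a fourth of some quality.
Ebb6 to Abb6 is 5 semitones, which makes it a perfect fourth; the second version is lower, so the direction is down.
Checking another pair — E4 → B3 — gives the same interval.

down a perfect fourth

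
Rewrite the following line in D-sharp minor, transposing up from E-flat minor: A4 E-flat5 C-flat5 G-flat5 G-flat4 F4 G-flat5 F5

G##5 D#6 B5 F#6 F#5 E#5 F#6 E#6

From E-flat up to D-sharp is an augmented seventh; apply that to each pitch.
A4 gives G##5
Eb5 gives D#6
Cb5 gives B5
Gb5 gives F#6
Gb4 gives F#5
F4 gives E#5
Gb5 gives F#6
F5 gives E#6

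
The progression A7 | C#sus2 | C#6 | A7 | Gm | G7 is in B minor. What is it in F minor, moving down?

B minor down to F minor is an augmented fourth; each chord root moves by that interval while the quality stays the same.
A7: root A down an augmented fourth → Eb, giving Eb7.
C#sus2: root C# down an augmented fourth → G, giving Gsus2.
C#6: root C# down an augmented fourth → G, giving G6.
A7: root A down an augmented fourth → Eb, giving Eb7.
Gm: root G down an augmented fourth → Db, giving Dbm.
G7: root G down an augmented fourth → Db, giving Db7.

Eb7 Gsus2 G6 Eb7 Dbm Db7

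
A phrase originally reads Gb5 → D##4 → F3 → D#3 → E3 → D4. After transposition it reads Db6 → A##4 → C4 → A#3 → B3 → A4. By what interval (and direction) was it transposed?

From Gb5 to Db6 is 5 letter names — a fifth of some quality.
Gb5 to Db6 is 7 semitones, which makes it a perfect fifth; the second version is higher, so the direction is up.
Checking another pair — D4 → A4 — gives the same interval.

up a perfect fifth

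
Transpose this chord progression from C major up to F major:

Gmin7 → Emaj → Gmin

Cmin7 Amaj Cmin

C major up to F major is a perfect fourth; each chord root moves by that interval while the quality stays the same.
Gmin7: root G up a perfect fourth → C, giving Cmin7.
Emaj: root E up a perfect fourth → A, giving Amaj.
Gmin: root G up a perfect fourth → C, giving Cmin.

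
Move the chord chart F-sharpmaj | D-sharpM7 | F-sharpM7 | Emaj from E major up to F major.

Gmaj EM7 GM7 Fmaj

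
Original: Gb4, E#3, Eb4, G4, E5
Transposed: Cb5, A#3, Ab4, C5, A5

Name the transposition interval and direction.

up a perfect fourth

Take the first pair: Gb4 → Cb5. G to C spans 4 letter names, so the interval is some kind of fourth.
Gb4 to Cb5 is 5 semitones, which makes it a perfect fourth; the second version is higher, so the direction is up.
Checking another pair — E5 → A5 — gives the same interval.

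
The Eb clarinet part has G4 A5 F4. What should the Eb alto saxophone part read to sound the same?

G5 A6 F5

First find concert pitch: the Eb clarinet sounds a minor third above written, so G4 A5 F4 sounds Bb4 C6 Ab4.
Then write for Eb alto saxophone: it sounds a major sixth below written, so the part must be a major sixth above concert.
Bb4 → G5
C6 → A6
Ab4 → F5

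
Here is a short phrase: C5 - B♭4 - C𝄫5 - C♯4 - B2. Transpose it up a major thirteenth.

C5 becomes A6
Bb4 becomes G6
Cbb5 becomes Abb6
C#4 becomes A#5
B2 becomes G#4

A6 G6 Abb6 A#5 G#4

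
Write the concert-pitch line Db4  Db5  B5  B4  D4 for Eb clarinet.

Bb3 Bb4 G#5 G#4 B3

The Eb clarinet sounds a minor third above written, so the written part must be a minor third below concert — transpose each note down.
Db4 -> Bb3
Db5 -> Bb4
B5 -> G#5
B4 -> G#4
D4 -> B3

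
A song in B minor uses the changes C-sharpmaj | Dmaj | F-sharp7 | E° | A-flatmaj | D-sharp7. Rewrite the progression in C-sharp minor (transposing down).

D#maj Emaj G#7 F#° Bbmaj E#7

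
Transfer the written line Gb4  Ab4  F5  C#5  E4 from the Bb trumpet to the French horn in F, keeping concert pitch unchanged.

First find concert pitch: the Bb trumpet sounds a major second below written, so Gb4 Ab4 F5 C#5 E4 sounds Fb4 Gb4 Eb5 B4 D4.
Then write for French horn in F: it sounds a perfect fifth below written, so the part must be a perfect fifth above concert.
Fb4 → Cb5
Gb4 → Db5
Eb5 → Bb5
B4 → F#5
D4 → A4

Cb5 Db5 Bb5 F#5 A4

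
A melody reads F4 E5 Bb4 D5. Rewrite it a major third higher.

F4 up a major third is A4.
E5: a third up reaches G, and 4 semitones makes it G#5.
Bb4: a third up reaches D, and 4 semitones makes it D5.
D5: a third up reaches F, and 4 semitones makes it F#5.

A4 G#5 D5 F#5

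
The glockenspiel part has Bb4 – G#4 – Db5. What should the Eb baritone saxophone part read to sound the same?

First find concert pitch: the glockenspiel sounds a perfect fifteenth above written, so Bb4 G#4 Db5 sounds Bb6 G#6 Db7.
Then write for Eb baritone saxophone: it sounds a major thirteenth below written, so the part must be a major thirteenth above concert.
Bb6 → G8
G#6 → E#8
Db7 → Bb8

G8 E#8 Bb8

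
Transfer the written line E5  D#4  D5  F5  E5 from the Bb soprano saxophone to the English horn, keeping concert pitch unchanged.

First find concert pitch: the Bb soprano saxophone sounds a major second below written, so E5 D#4 D5 F5 E5 sounds D5 C#4 C5 Eb5 D5.
Then write for English horn: it sounds a perfect fifth below written, so the part must be a perfect fifth above concert.
D5 → A5
C#4 → G#4
C5 → G5
Eb5 → Bb5
D5 → A5

A5 G#4 G5 Bb5 A5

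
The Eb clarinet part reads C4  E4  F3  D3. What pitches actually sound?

Eb4 G4 Ab3 F3

Written C4 on the Eb clarinet sounds as Eb4, a minor third higher; apply that shift to every note.
C4 -> Eb4
E4 -> G4
F3 -> Ab3
D3 -> F3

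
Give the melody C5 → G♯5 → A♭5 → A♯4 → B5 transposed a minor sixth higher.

Ab5 E6 Fb6 F#5 G6

C5 -> Ab5
G#5 -> E6
Ab5 -> Fb6
A#4 -> F#5
B5 -> G6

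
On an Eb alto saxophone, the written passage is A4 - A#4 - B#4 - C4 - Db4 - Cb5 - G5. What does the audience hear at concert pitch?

C4 C#4 D#4 Eb3 Fb3 Ebb4 Bb4

Written C4 on the Eb alto saxophone sounds as Eb3, a major sixth lower; apply that shift to every note.
A4 to C4
A#4 to C#4
B#4 to D#4
C4 to Eb3
Db4 to Fb3
Cb5 to Ebb4
G5 to Bb4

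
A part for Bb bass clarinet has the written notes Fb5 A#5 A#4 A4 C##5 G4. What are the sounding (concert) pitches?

Written C4 on the Bb bass clarinet sounds as Bb2, a major ninth lower; apply that shift to every note.
Fb5 gives Ebb4
A#5 gives G#4
A#4 gives G#3
A4 gives G3
C##5 gives B#3
G4 gives F3

Ebb4 G#4 G#3 G3 B#3 F3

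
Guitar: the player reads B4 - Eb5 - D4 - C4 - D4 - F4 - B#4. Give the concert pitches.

B3 Eb4 D3 C3 D3 F3 B#3

Written C4 on the guitar sounds as C3, a perfect octave lower; apply that shift to every note.
B4 gives B3
Eb5 gives Eb4
D4 gives D3
C4 gives C3
D4 gives D3
F4 gives F3
B#4 gives B#3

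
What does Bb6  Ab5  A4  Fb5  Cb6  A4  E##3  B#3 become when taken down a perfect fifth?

Eb6 Db5 D4 Bbb4 Fb5 D4 A##2 E#3

Bb6: a fifth down reaches E, and 7 semitones makes it Eb6.
Ab5 down a perfect fifth is Db5.
A4 down a perfect fifth is D4.
Fb5: a fifth down reaches B, and 7 semitones makes it Bbb4.
Cb6: a fifth down reaches F, and 7 semitones makes it Fb5.
A4: a fifth down reaches D, and 7 semitones makes it D4.
E##3: a fifth down reaches A, and 7 semitones makes it A##2.
A perfect fifth down from B#3 gives E#3.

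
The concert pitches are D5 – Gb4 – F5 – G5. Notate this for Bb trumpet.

E5 Ab4 G5 A5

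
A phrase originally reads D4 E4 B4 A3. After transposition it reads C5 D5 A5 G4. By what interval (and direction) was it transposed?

up a minor seventh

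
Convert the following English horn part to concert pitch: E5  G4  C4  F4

A4 C4 F3 Bb3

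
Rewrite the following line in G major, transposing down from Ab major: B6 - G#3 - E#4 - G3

A#6 F##3 D##4 F#3

Ab major to G major down is a minor second, so every note moves down by that interval.
B6 -> A#6
G#3 -> F##3
E#4 -> D##4
G3 -> F#3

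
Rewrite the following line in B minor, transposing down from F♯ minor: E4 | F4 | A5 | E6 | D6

A3 Bb3 D5 A5 G5

F♯ minor to B minor down is a perfect fifth, so every note moves down by that interval.
E4 -> A3
F4 -> Bb3
A5 -> D5
E6 -> A5
D6 -> G5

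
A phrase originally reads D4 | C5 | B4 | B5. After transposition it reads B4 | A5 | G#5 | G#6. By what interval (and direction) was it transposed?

From D4 to B4 is 6 letter names — a sixth of some quality.
D4 to B4 is 9 semitones, which makes it a major sixth; the second version is higher, so the direction is up.
Checking another pair — B5 → G#6 — gives the same interval.

up a major sixth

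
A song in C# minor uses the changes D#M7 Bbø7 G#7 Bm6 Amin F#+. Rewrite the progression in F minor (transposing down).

C# minor down to F minor is an augmented fifth; each chord root moves by that interval while the quality stays the same.
D#M7: root D# down an augmented fifth → G, giving GM7.
Bbø7: root Bb down an augmented fifth → Ebb, giving Ebbø7.
G#7: root G# down an augmented fifth → C, giving C7.
Bm6: root B down an augmented fifth → Eb, giving Ebm6.
Amin: root A down an augmented fifth → Db, giving Dbmin.
F#+: root F# down an augmented fifth → Bb, giving Bb+.

GM7 Ebbø7 C7 Ebm6 Dbmin Bb+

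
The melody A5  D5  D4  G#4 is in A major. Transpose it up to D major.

A major to D major up is a perfect fourth, so every note moves up by that interval.
A5 becomes D6
D5 becomes G5
D4 becomes G4
G#4 becomes C#5

D6 G5 G4 C#5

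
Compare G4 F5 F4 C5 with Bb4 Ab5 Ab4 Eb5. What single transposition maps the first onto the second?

up a minor third

Take the first pair: G4 → Bb4. G to B spans 3 letter names, so the interval is some kind of third.
G4 to Bb4 is 3 semitones, which makes it a minor third; the second version is higher, so the direction is up.
Checking another pair — C5 → Eb5 — gives the same interval.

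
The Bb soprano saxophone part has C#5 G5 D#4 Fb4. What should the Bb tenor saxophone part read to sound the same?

C#6 G6 D#5 Fb5

First find concert pitch: the Bb soprano saxophone sounds a major second below written, so C#5 G5 D#4 Fb4 sounds B4 F5 C#4 Ebb4.
Then write for Bb tenor saxophone: it sounds a major ninth below written, so the part must be a major ninth above concert.
B4 → C#6
F5 → G6
C#4 → D#5
Ebb4 → Fb5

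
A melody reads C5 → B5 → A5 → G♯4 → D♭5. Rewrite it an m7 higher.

Bb5 A6 G6 F#5 Cb6

C5 becomes Bb5
B5 becomes A6
A5 becomes G6
G#4 becomes F#5
Db5 becomes Cb6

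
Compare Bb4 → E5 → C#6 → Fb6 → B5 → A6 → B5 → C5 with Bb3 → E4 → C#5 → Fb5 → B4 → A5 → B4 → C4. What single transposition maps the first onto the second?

down a perfect octave

Take the first pair: Bb4 → Bb3. B to B spans 8 letter names, so the interval is some kind of octave.
Bb3 to Bb4 is 12 semitones, which makes it a perfect octave; the second version is lower, so the direction is down.
Checking another pair — C5 → C4 — gives the same interval.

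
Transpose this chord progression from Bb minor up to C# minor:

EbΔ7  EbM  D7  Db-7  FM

F#Δ7 F#M E#7 E-7 G#M

Bb minor up to C# minor is an augmented second; each chord root moves by that interval while the quality stays the same.
EbΔ7: root Eb up an augmented second → F#, giving F#Δ7.
EbM: root Eb up an augmented second → F#, giving F#M.
D7: root D up an augmented second → E#, giving E#7.
Db-7: root Db up an augmented second → E, giving E-7.
FM: root F up an augmented second → G#, giving G#M.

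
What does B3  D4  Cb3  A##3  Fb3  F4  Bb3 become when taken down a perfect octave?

B3 to B2
D4 to D3
Cb3 to Cb2
A##3 to A##2
Fb3 to Fb2
F4 to F3
Bb3 to Bb2

B2 D3 Cb2 A##2 Fb2 F3 Bb2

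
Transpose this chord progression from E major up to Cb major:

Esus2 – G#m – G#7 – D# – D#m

E major up to Cb major is a diminished sixth; each chord root moves by that interval while the quality stays the same.
Esus2: root E up a diminished sixth → Cb, giving Cbsus2.
G#m: root G# up a diminished sixth → Eb, giving Ebm.
G#7: root G# up a diminished sixth → Eb, giving Eb7.
D#: root D# up a diminished sixth → Bb, giving Bb.
D#m: root D# up a diminished sixth → Bb, giving Bbm.

Cbsus2 Ebm Eb7 Bb Bbm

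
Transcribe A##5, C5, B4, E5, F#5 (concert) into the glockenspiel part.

A##3 C3 B2 E3 F#3

The glockenspiel sounds a perfect fifteenth above written, so the written part must be a perfect fifteenth below concert — transpose each note down.
A##5 → A##3
C5 → C3
B4 → B2
E5 → E3
F#5 → F#3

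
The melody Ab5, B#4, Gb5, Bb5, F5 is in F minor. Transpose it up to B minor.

D6 E##5 C6 E6 B5

F minor to B minor up is an augmented fourth, so every note moves up by that interval.
Ab5 becomes D6
B#4 becomes E##5
Gb5 becomes C6
Bb5 becomes E6
F5 becomes B5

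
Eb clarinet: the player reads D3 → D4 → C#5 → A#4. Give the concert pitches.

F3 F4 E5 C#5

Written C4 on the Eb clarinet sounds as Eb4, a minor third higher; apply that shift to every note.
D3 -> F3
D4 -> F4
C#5 -> E5
A#4 -> C#5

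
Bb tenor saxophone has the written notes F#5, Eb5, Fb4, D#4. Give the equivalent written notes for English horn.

B4 Ab4 Bbb3 G#3

First find concert pitch: the Bb tenor saxophone sounds a major ninth below written, so F#5 Eb5 Fb4 D#4 sounds E4 Db4 Ebb3 C#3.
Then write for English horn: it sounds a perfect fifth below written, so the part must be a perfect fifth above concert.
E4 → B4
Db4 → Ab4
Ebb3 → Bbb3
C#3 → G#3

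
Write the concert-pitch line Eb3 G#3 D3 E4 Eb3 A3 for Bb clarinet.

F3 A#3 E3 F#4 F3 B3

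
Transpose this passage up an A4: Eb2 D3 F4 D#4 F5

A2 G#3 B4 G##4 B5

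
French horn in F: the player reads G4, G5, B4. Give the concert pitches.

The French horn in F sounds a perfect fifth below written, so transpose each written note down a perfect fifth.
G4 to C4
G5 to C5
B4 to E4

C4 C5 E4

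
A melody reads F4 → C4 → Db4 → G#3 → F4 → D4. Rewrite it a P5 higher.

C5 G4 Ab4 D#4 C5 A4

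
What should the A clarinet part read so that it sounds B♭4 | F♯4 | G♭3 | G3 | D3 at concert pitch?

Db5 A4 Bbb3 Bb3 F3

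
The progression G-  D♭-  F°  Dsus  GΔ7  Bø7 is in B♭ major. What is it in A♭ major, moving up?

F- Cb- Eb° Csus FΔ7 Aø7

B♭ major up to A♭ major is a minor seventh; each chord root moves by that interval while the quality stays the same.
G-: root G up a minor seventh → F, giving F-.
D♭-: root D♭ up a minor seventh → Cb, giving Cb-.
F°: root F up a minor seventh → Eb, giving Eb°.
Dsus: root D up a minor seventh → C, giving Csus.
GΔ7: root G up a minor seventh → F, giving FΔ7.
Bø7: root B up a minor seventh → A, giving Aø7.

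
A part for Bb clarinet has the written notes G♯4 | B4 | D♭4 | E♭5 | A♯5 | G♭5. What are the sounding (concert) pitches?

F#4 A4 Cb4 Db5 G#5 Fb5

The Bb clarinet sounds a major second below written, so transpose each written note down a major second.
G#4 to F#4
B4 to A4
Db4 to Cb4
Eb5 to Db5
A#5 to G#5
Gb5 to Fb5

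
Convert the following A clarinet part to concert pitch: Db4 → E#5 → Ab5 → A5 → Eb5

Bb3 C##5 F5 F#5 C5

The A clarinet sounds a minor third below written, so transpose each written note down a minor third.
Db4 becomes Bb3
E#5 becomes C##5
Ab5 becomes F5
A5 becomes F#5
Eb5 becomes C5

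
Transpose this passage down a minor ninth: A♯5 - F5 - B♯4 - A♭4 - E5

G##4 E4 A##3 G3 D#4

A#5: a ninth down reaches G, and 13 semitones makes it G##4.
F5: a ninth down reaches E, and 13 semitones makes it E4.
B#4: a ninth down reaches A, and 13 semitones makes it A##3.
A minor ninth down from Ab4 gives G3.
E5: a ninth down reaches D, and 13 semitones makes it D#4.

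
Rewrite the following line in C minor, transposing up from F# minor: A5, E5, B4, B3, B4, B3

F# minor to C minor up is a diminished fifth, so every note moves up by that interval.
A5 → Eb6
E5 → Bb5
B4 → F5
B3 → F4
B4 → F5
B3 → F4

Eb6 Bb5 F5 F4 F5 F4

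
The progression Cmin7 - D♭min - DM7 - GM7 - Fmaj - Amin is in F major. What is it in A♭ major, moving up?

Ebmin7 Fbmin FM7 BbM7 Abmaj Cmin

F major up to A♭ major is a minor third; each chord root moves by that interval while the quality stays the same.
Cmin7: root C up a minor third → Eb, giving Ebmin7.
D♭min: root D♭ up a minor third → Fb, giving Fbmin.
DM7: root D up a minor third → F, giving FM7.
GM7: root G up a minor third → Bb, giving BbM7.
Fmaj: root F up a minor third → Ab, giving Abmaj.
Amin: root A up a minor third → C, giving Cmin.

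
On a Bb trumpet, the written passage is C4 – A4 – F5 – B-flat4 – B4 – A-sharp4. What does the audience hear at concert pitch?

Written C4 on the Bb trumpet sounds as Bb3, a major second lower; apply that shift to every note.
C4 becomes Bb3
A4 becomes G4
F5 becomes Eb5
Bb4 becomes Ab4
B4 becomes A4
A#4 becomes G#4

Bb3 G4 Eb5 Ab4 A4 G#4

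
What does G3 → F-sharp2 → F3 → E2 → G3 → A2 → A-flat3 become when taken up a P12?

G3 to D5
F#2 to C#4
F3 to C5
E2 to B3
G3 to D5
A2 to E4
Ab3 to Eb5

D5 C#4 C5 B3 D5 E4 Eb5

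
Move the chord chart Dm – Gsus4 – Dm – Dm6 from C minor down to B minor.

C minor down to B minor is a minor second; each chord root moves by that interval while the quality stays the same.
Dm: root D down a minor second → C#, giving C#m.
Gsus4: root G down a minor second → F#, giving F#sus4.
Dm: root D down a minor second → C#, giving C#m.
Dm6: root D down a minor second → C#, giving C#m6.

C#m F#sus4 C#m C#m6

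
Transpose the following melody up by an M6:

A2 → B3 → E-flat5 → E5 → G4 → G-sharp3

F#3 G#4 C6 C#6 E5 E#4

A2 becomes F#3
B3 becomes G#4
Eb5 becomes C6
E5 becomes C#6
G4 becomes E5
G#3 becomes E#4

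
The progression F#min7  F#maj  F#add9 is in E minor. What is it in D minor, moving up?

E minor up to D minor is a minor seventh; each chord root moves by that interval while the quality stays the same.
F#min7: root F# up a minor seventh → E, giving Emin7.
F#maj: root F# up a minor seventh → E, giving Emaj.
F#add9: root F# up a minor seventh → E, giving Eadd9.

Emin7 Emaj Eadd9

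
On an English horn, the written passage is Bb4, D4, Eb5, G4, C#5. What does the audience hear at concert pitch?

Written C4 on the English horn sounds as F3, a perfect fifth lower; apply that shift to every note.
Bb4 to Eb4
D4 to G3
Eb5 to Ab4
G4 to C4
C#5 to F#4

Eb4 G3 Ab4 C4 F#4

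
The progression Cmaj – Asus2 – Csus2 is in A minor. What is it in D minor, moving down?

Fmaj Dsus2 Fsus2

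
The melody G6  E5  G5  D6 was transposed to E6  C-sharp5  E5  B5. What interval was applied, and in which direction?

Take the first pair: G6 → E6. G to E spans 3 letter names, so the interval is some kind of third.
E6 to G6 is 3 semitones, which makes it a minor third; the second version is lower, so the direction is down.
Checking another pair — D6 → B5 — gives the same interval.

down a minor third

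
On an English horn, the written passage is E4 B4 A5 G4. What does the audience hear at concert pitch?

A3 E4 D5 C4

Written C4 on the English horn sounds as F3, a perfect fifth lower; apply that shift to every note.
E4 -> A3
B4 -> E4
A5 -> D5
G4 -> C4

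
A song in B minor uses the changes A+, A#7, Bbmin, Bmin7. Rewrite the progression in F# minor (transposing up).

B minor up to F# minor is a perfect fifth; each chord root moves by that interval while the quality stays the same.
A+: root A up a perfect fifth → E, giving E+.
A#7: root A# up a perfect fifth → E#, giving E#7.
Bbmin: root Bb up a perfect fifth → F, giving Fmin.
Bmin7: root B up a perfect fifth → F#, giving F#min7.

E+ E#7 Fmin F#min7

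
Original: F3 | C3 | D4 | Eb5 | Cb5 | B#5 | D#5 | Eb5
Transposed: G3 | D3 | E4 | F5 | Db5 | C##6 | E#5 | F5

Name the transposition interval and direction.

up a major second

Take the first pair: F3 → G3. F to G spans 2 letter names, so the interval is some kind of second.
F3 to G3 is 2 semitones, which makes it a major second; the second version is higher, so the direction is up.
Checking another pair — Eb5 → F5 — gives the same interval.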